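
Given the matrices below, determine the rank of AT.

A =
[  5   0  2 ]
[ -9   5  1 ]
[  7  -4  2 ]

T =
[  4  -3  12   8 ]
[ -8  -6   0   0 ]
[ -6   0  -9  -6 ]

First compute AT:
[[  8, -15,  42,  28],
 [-82,  -3, -117, -78],
 [ 48,   3,  66,  44]]
Now row reduce the product.
R2 ← R2 + (41/4)·R1: [0, -627/4, 627/2, 209]
R3 ← R3 − (6)·R1: [0, 93, -186, -124]
R3 ← R3 + (124/209)·R2: [0, 0, 0, 0]
2 nonzero rows, so rank(AT) = 2.

2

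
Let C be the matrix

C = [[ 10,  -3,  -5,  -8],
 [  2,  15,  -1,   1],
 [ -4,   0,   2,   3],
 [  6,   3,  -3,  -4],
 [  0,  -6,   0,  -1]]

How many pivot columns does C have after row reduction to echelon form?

Row reduce to echelon form.
R2 ← R2 − (1/5)·R1: [0, 78/5, 0, 13/5]
R3 ← R3 + (2/5)·R1: [0, -6/5, 0, -1/5]
R4 ← R4 − (3/5)·R1: [0, 24/5, 0, 4/5]
R3 ← R3 + (1/13)·R2: [0, 0, 0, 0]
R4 ← R4 − (4/13)·R2: [0, 0, 0, 0]
R5 ← R5 + (5/13)·R2: [0, 0, 0, 0]
Echelon form has 2 nonzero rows, so rank(C) = 2.
Each nonzero row contributes one pivot column: 2 pivot columns.

2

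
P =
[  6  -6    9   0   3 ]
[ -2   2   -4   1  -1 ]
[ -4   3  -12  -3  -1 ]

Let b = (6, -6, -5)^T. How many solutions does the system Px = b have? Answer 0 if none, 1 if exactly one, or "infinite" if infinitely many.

infinite

Row reduce the augmented matrix [P | b].
R2 ← R2 + (1/3)·R1: [0, 0, -1, 1, 0, -4]
R3 ← R3 + (2/3)·R1: [0, -1, -6, -3, 1, -1]
Swap R2 ↔ R3
The echelon form has 3 nonzero rows, and every pivot lies in the first 5 columns, so rank(P) = rank([P|b]) = 3.
The system is consistent.
rank = 3 < 5 unknowns, so there are infinitely many solutions.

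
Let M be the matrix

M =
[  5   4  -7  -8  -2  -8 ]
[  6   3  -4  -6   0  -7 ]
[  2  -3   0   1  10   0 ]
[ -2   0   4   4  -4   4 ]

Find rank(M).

4

Row reduce to echelon form.
R2 ← R2 − (6/5)·R1: [0, -9/5, 22/5, 18/5, 12/5, 13/5]
R3 ← R3 − (2/5)·R1: [0, -23/5, 14/5, 21/5, 54/5, 16/5]
R4 ← R4 + (2/5)·R1: [0, 8/5, 6/5, 4/5, -24/5, 4/5]
R3 ← R3 − (23/9)·R2: [0, 0, -76/9, -5, 14/3, -31/9]
R4 ← R4 + (8/9)·R2: [0, 0, 46/9, 4, -8/3, 28/9]
R4 ← R4 + (23/38)·R3: [0, 0, 0, 37/38, 3/19, 39/38]
Echelon form has 4 nonzero rows, so rank(M) = 4.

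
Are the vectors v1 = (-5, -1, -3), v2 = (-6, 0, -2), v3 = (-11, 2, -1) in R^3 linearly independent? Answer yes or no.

no

Form the matrix with these vectors as rows and row reduce.
R2 ← R2 − (6/5)·R1: [0, 6/5, 8/5]
R3 ← R3 − (11/5)·R1: [0, 21/5, 28/5]
R3 ← R3 − (7/2)·R2: [0, 0, 0]
2 nonzero rows, so the 3 vectors span a space of dimension 2.
Since 2 < 3, the vectors are linearly dependent.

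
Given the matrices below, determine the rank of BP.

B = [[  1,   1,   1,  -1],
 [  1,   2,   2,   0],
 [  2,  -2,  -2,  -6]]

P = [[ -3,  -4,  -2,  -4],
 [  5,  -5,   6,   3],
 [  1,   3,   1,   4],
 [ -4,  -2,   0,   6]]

First compute BP:
[[  7,  -4,   5,  -3],
 [  9,  -8,  12,  10],
 [  6,   8, -18, -58]]
Now row reduce the product.
R2 ← R2 − (9/7)·R1: [0, -20/7, 39/7, 97/7]
R3 ← R3 − (6/7)·R1: [0, 80/7, -156/7, -388/7]
R3 ← R3 + (4)·R2: [0, 0, 0, 0]
2 nonzero rows, so rank(BP) = 2.

2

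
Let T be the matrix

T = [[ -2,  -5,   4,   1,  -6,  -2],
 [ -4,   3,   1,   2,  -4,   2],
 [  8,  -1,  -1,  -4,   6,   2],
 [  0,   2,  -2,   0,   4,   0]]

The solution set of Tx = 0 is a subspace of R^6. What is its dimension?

2

Row reduce to echelon form.
R2 ← R2 − (2)·R1: [0, 13, -7, 0, 8, 6]
R3 ← R3 + (4)·R1: [0, -21, 15, 0, -18, -6]
R3 ← R3 + (21/13)·R2: [0, 0, 48/13, 0, -66/13, 48/13]
R4 ← R4 − (2/13)·R2: [0, 0, -12/13, 0, 36/13, -12/13]
R4 ← R4 + (1/4)·R3: [0, 0, 0, 0, 3/2, 0]
4 nonzero rows, so rank(T) = 4.
T has 6 columns; by rank–nullity, nullity = 6 − 4 = 2.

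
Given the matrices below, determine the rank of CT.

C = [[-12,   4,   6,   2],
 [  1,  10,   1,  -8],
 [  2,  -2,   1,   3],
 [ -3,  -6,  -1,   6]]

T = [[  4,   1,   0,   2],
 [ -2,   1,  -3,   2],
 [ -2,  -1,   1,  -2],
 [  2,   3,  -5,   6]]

First compute CT:
[[-64,  -8, -16, -16],
 [-34, -14,  11, -28],
 [ 16,   8,  -8,  16],
 [ 14,  10, -13,  20]]
Now row reduce the product.
R2 ← R2 − (17/32)·R1: [0, -39/4, 39/2, -39/2]
R3 ← R3 + (1/4)·R1: [0, 6, -12, 12]
R4 ← R4 + (7/32)·R1: [0, 33/4, -33/2, 33/2]
R3 ← R3 + (8/13)·R2: [0, 0, 0, 0]
R4 ← R4 + (11/13)·R2: [0, 0, 0, 0]
2 nonzero rows, so rank(CT) = 2.

2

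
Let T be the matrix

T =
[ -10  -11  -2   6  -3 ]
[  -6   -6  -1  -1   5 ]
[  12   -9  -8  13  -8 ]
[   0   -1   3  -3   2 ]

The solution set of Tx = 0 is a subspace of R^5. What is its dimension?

1

Row reduce to echelon form.
R2 ← R2 − (3/5)·R1: [0, 3/5, 1/5, -23/5, 34/5]
R3 ← R3 + (6/5)·R1: [0, -111/5, -52/5, 101/5, -58/5]
R3 ← R3 + (37)·R2: [0, 0, -3, -150, 240]
R4 ← R4 + (5/3)·R2: [0, 0, 10/3, -32/3, 40/3]
R4 ← R4 + (10/9)·R3: [0, 0, 0, -532/3, 280]
4 nonzero rows, so rank(T) = 4.
T has 5 columns; by rank–nullity, nullity = 5 − 4 = 1.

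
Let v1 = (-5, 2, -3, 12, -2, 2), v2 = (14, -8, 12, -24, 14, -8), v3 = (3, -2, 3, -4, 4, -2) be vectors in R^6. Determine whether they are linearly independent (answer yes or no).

no

Form the matrix with these vectors as rows and row reduce.
R2 ← R2 + (14/5)·R1: [0, -12/5, 18/5, 48/5, 42/5, -12/5]
R3 ← R3 + (3/5)·R1: [0, -4/5, 6/5, 16/5, 14/5, -4/5]
R3 ← R3 − (1/3)·R2: [0, 0, 0, 0, 0, 0]
2 nonzero rows, so the 3 vectors span a space of dimension 2.
Since 2 < 3, the vectors are linearly dependent.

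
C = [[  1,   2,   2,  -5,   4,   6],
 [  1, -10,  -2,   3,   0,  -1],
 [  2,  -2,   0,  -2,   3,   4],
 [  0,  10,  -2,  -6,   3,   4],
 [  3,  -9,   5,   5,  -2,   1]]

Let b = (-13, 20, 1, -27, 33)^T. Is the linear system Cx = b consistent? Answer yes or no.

Row reduce the augmented matrix [C | b].
R2 ← R2 − R1: [0, -12, -4, 8, -4, -7, 33]
R3 ← R3 − (2)·R1: [0, -6, -4, 8, -5, -8, 27]
R5 ← R5 − (3)·R1: [0, -15, -1, 20, -14, -17, 72]
R3 ← R3 − (1/2)·R2: [0, 0, -2, 4, -3, -9/2, 21/2]
R4 ← R4 + (5/6)·R2: [0, 0, -16/3, 2/3, -1/3, -11/6, 1/2]
R5 ← R5 − (5/4)·R2: [0, 0, 4, 10, -9, -33/4, 123/4]
R4 ← R4 − (8/3)·R3: [0, 0, 0, -10, 23/3, 61/6, -55/2]
R5 ← R5 + (2)·R3: [0, 0, 0, 18, -15, -69/4, 207/4]
R5 ← R5 + (9/5)·R4: [0, 0, 0, 0, -6/5, 21/20, 9/4]
The echelon form has 5 nonzero rows, and every pivot lies in the first 6 columns, so rank(C) = rank([C|b]) = 5.
The system is consistent.

yes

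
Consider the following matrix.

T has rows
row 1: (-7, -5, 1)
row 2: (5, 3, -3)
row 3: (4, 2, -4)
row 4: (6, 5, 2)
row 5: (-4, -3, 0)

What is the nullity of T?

1

Row reduce to echelon form.
R2 ← R2 + (5/7)·R1: [0, -4/7, -16/7]
R3 ← R3 + (4/7)·R1: [0, -6/7, -24/7]
R4 ← R4 + (6/7)·R1: [0, 5/7, 20/7]
R5 ← R5 − (4/7)·R1: [0, -1/7, -4/7]
R3 ← R3 − (3/2)·R2: [0, 0, 0]
R4 ← R4 + (5/4)·R2: [0, 0, 0]
R5 ← R5 − (1/4)·R2: [0, 0, 0]
2 nonzero rows, so rank(T) = 2.
T has 3 columns; by rank–nullity, nullity = 3 − 2 = 1.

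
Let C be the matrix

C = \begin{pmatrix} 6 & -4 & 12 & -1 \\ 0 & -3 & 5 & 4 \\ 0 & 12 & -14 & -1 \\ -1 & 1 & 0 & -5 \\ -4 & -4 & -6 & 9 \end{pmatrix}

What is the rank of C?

4

Row reduce to echelon form.
R4 ← R4 + (1/6)·R1: [0, 1/3, 2, -31/6]
R5 ← R5 + (2/3)·R1: [0, -20/3, 2, 25/3]
R3 ← R3 + (4)·R2: [0, 0, 6, 15]
R4 ← R4 + (1/9)·R2: [0, 0, 23/9, -85/18]
R5 ← R5 − (20/9)·R2: [0, 0, -82/9, -5/9]
R4 ← R4 − (23/54)·R3: [0, 0, 0, -100/9]
R5 ← R5 + (41/27)·R3: [0, 0, 0, 200/9]
R5 ← R5 + (2)·R4: [0, 0, 0, 0]
Echelon form has 4 nonzero rows, so rank(C) = 4.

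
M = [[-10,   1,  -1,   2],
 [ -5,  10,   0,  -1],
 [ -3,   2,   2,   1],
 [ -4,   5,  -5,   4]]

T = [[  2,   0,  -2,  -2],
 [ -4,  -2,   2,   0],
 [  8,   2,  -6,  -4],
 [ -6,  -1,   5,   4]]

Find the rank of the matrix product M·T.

First compute MT:
[[-44,  -6,  38,  32],
 [-44, -19,  25,   6],
 [ -4,  -1,   3,   2],
 [-92, -24,  68,  44]]
Now row reduce the product.
R2 ← R2 − R1: [0, -13, -13, -26]
R3 ← R3 − (1/11)·R1: [0, -5/11, -5/11, -10/11]
R4 ← R4 − (23/11)·R1: [0, -126/11, -126/11, -252/11]
R3 ← R3 − (5/143)·R2: [0, 0, 0, 0]
R4 ← R4 − (126/143)·R2: [0, 0, 0, 0]
2 nonzero rows, so rank(MT) = 2.

2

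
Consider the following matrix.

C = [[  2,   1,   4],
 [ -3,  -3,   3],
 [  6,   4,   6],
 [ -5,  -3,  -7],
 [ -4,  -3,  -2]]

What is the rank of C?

2

Row reduce to echelon form.
R2 ← R2 + (3/2)·R1: [0, -3/2, 9]
R3 ← R3 − (3)·R1: [0, 1, -6]
R4 ← R4 + (5/2)·R1: [0, -1/2, 3]
R5 ← R5 + (2)·R1: [0, -1, 6]
R3 ← R3 + (2/3)·R2: [0, 0, 0]
R4 ← R4 − (1/3)·R2: [0, 0, 0]
R5 ← R5 − (2/3)·R2: [0, 0, 0]
Echelon form has 2 nonzero rows, so rank(C) = 2.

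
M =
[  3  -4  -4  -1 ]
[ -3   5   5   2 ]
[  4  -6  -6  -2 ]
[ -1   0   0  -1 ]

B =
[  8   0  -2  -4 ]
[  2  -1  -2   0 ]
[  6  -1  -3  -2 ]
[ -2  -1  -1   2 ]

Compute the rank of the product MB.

2

First compute MB:
[[ -6,   9,  15,  -6],
 [ 12, -12, -21,   6],
 [-12,  14,  24,  -8],
 [ -6,   1,   3,   2]]
Now row reduce the product.
R2 ← R2 + (2)·R1: [0, 6, 9, -6]
R3 ← R3 − (2)·R1: [0, -4, -6, 4]
R4 ← R4 − R1: [0, -8, -12, 8]
R3 ← R3 + (2/3)·R2: [0, 0, 0, 0]
R4 ← R4 + (4/3)·R2: [0, 0, 0, 0]
2 nonzero rows, so rank(MB) = 2.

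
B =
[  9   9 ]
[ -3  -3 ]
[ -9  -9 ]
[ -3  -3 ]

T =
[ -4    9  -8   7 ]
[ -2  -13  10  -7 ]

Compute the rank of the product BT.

1

First compute BT:
[[-54, -36,  18,   0],
 [ 18,  12,  -6,   0],
 [ 54,  36, -18,   0],
 [ 18,  12,  -6,   0]]
Now row reduce the product.
R2 ← R2 + (1/3)·R1: [0, 0, 0, 0]
R3 ← R3 + R1: [0, 0, 0, 0]
R4 ← R4 + (1/3)·R1: [0, 0, 0, 0]
1 nonzero row, so rank(BT) = 1.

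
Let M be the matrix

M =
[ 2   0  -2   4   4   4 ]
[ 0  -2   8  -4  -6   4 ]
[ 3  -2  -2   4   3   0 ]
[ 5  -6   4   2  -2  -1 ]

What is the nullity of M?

Row reduce to echelon form.
R3 ← R3 − (3/2)·R1: [0, -2, 1, -2, -3, -6]
R4 ← R4 − (5/2)·R1: [0, -6, 9, -8, -12, -11]
R3 ← R3 − R2: [0, 0, -7, 2, 3, -10]
R4 ← R4 − (3)·R2: [0, 0, -15, 4, 6, -23]
R4 ← R4 − (15/7)·R3: [0, 0, 0, -2/7, -3/7, -11/7]
4 nonzero rows, so rank(M) = 4.
M has 6 columns; by rank–nullity, nullity = 6 − 4 = 2.

2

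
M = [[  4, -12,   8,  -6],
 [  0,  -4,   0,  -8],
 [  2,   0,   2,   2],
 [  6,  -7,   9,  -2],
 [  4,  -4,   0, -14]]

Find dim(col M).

Row reduce to echelon form.
R3 ← R3 − (1/2)·R1: [0, 6, -2, 5]
R4 ← R4 − (3/2)·R1: [0, 11, -3, 7]
R5 ← R5 − R1: [0, 8, -8, -8]
R3 ← R3 + (3/2)·R2: [0, 0, -2, -7]
R4 ← R4 + (11/4)·R2: [0, 0, -3, -15]
R5 ← R5 + (2)·R2: [0, 0, -8, -24]
R4 ← R4 − (3/2)·R3: [0, 0, 0, -9/2]
R5 ← R5 − (4)·R3: [0, 0, 0, 4]
R5 ← R5 + (8/9)·R4: [0, 0, 0, 0]
Echelon form has 4 nonzero rows, so rank(M) = 4.
The column space has dimension equal to the rank: 4.

4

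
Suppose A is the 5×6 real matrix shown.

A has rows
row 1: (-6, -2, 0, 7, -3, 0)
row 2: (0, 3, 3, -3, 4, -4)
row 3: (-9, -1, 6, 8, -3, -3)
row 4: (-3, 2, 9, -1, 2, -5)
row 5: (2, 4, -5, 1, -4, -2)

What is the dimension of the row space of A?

5

Row reduce to echelon form.
R3 ← R3 − (3/2)·R1: [0, 2, 6, -5/2, 3/2, -3]
R4 ← R4 − (1/2)·R1: [0, 3, 9, -9/2, 7/2, -5]
R5 ← R5 + (1/3)·R1: [0, 10/3, -5, 10/3, -5, -2]
R3 ← R3 − (2/3)·R2: [0, 0, 4, -1/2, -7/6, -1/3]
R4 ← R4 − R2: [0, 0, 6, -3/2, -1/2, -1]
R5 ← R5 − (10/9)·R2: [0, 0, -25/3, 20/3, -85/9, 22/9]
R4 ← R4 − (3/2)·R3: [0, 0, 0, -3/4, 5/4, -1/2]
R5 ← R5 + (25/12)·R3: [0, 0, 0, 45/8, -95/8, 7/4]
R5 ← R5 + (15/2)·R4: [0, 0, 0, 0, -5/2, -2]
Echelon form has 5 nonzero rows, so rank(A) = 5.
The row space has dimension equal to the rank: 5.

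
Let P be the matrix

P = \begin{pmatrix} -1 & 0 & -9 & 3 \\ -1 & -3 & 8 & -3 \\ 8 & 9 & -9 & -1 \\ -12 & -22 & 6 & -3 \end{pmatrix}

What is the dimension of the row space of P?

4

Row reduce to echelon form.
R2 ← R2 − R1: [0, -3, 17, -6]
R3 ← R3 + (8)·R1: [0, 9, -81, 23]
R4 ← R4 − (12)·R1: [0, -22, 114, -39]
R3 ← R3 + (3)·R2: [0, 0, -30, 5]
R4 ← R4 − (22/3)·R2: [0, 0, -32/3, 5]
R4 ← R4 − (16/45)·R3: [0, 0, 0, 29/9]
Echelon form has 4 nonzero rows, so rank(P) = 4.
The row space has dimension equal to the rank: 4.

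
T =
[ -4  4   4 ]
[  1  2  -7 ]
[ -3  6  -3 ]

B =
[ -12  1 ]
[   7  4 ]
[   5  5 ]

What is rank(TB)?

First compute TB:
[[ 96,  32],
 [-33, -26],
 [ 63,   6]]
Now row reduce the product.
R2 ← R2 + (11/32)·R1: [0, -15]
R3 ← R3 − (21/32)·R1: [0, -15]
R3 ← R3 − R2: [0, 0]
2 nonzero rows, so rank(TB) = 2.

2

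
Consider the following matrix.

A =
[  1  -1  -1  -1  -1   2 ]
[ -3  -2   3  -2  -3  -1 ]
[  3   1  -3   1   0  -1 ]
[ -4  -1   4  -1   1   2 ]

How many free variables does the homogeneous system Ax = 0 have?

3

Row reduce to echelon form.
R2 ← R2 + (3)·R1: [0, -5, 0, -5, -6, 5]
R3 ← R3 − (3)·R1: [0, 4, 0, 4, 3, -7]
R4 ← R4 + (4)·R1: [0, -5, 0, -5, -3, 10]
R3 ← R3 + (4/5)·R2: [0, 0, 0, 0, -9/5, -3]
R4 ← R4 − R2: [0, 0, 0, 0, 3, 5]
R4 ← R4 + (5/3)·R3: [0, 0, 0, 0, 0, 0]
3 nonzero rows, so rank(A) = 3.
A has 6 columns; by rank–nullity, nullity = 6 − 3 = 3.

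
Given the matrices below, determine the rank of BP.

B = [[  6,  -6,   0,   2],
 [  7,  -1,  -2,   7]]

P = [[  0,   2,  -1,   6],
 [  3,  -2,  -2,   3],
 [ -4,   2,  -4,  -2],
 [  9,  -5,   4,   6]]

First compute BP:
[[  0,  14,  14,  30],
 [ 68, -23,  31,  85]]
Now row reduce the product.
Swap R1 ↔ R2
2 nonzero rows, so rank(BP) = 2.

2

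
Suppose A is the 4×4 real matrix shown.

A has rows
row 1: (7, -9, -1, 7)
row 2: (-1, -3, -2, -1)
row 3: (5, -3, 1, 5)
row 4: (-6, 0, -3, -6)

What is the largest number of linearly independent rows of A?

Row reduce to echelon form.
R2 ← R2 + (1/7)·R1: [0, -30/7, -15/7, 0]
R3 ← R3 − (5/7)·R1: [0, 24/7, 12/7, 0]
R4 ← R4 + (6/7)·R1: [0, -54/7, -27/7, 0]
R3 ← R3 + (4/5)·R2: [0, 0, 0, 0]
R4 ← R4 − (9/5)·R2: [0, 0, 0, 0]
Echelon form has 2 nonzero rows, so rank(A) = 2.
The rank gives the maximum number of linearly independent rows: 2.

2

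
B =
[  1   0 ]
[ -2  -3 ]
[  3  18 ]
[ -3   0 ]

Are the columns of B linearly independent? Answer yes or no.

Row reduce B to echelon form.
R2 ← R2 + (2)·R1: [0, -3]
R3 ← R3 − (3)·R1: [0, 18]
R4 ← R4 + (3)·R1: [0, 0]
R3 ← R3 + (6)·R2: [0, 0]
2 pivots among 2 columns.
Every column is a pivot column, so the columns are linearly independent.

yes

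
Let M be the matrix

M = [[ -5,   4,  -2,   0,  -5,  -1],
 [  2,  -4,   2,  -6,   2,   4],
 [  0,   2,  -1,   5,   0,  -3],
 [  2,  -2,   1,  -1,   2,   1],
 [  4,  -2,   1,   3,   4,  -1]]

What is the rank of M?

2

Row reduce to echelon form.
R2 ← R2 + (2/5)·R1: [0, -12/5, 6/5, -6, 0, 18/5]
R4 ← R4 + (2/5)·R1: [0, -2/5, 1/5, -1, 0, 3/5]
R5 ← R5 + (4/5)·R1: [0, 6/5, -3/5, 3, 0, -9/5]
R3 ← R3 + (5/6)·R2: [0, 0, 0, 0, 0, 0]
R4 ← R4 − (1/6)·R2: [0, 0, 0, 0, 0, 0]
R5 ← R5 + (1/2)·R2: [0, 0, 0, 0, 0, 0]
Echelon form has 2 nonzero rows, so rank(M) = 2.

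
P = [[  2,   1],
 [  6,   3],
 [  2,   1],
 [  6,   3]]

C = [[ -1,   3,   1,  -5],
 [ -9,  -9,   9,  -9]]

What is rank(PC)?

First compute PC:
[[-11,  -3,  11, -19],
 [-33,  -9,  33, -57],
 [-11,  -3,  11, -19],
 [-33,  -9,  33, -57]]
Now row reduce the product.
R2 ← R2 − (3)·R1: [0, 0, 0, 0]
R3 ← R3 − R1: [0, 0, 0, 0]
R4 ← R4 − (3)·R1: [0, 0, 0, 0]
1 nonzero row, so rank(PC) = 1.

1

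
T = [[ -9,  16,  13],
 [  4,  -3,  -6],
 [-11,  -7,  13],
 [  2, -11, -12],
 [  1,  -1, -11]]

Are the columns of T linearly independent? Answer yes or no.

yes

Row reduce T to echelon form.
R2 ← R2 + (4/9)·R1: [0, 37/9, -2/9]
R3 ← R3 − (11/9)·R1: [0, -239/9, -26/9]
R4 ← R4 + (2/9)·R1: [0, -67/9, -82/9]
R5 ← R5 + (1/9)·R1: [0, 7/9, -86/9]
R3 ← R3 + (239/37)·R2: [0, 0, -160/37]
R4 ← R4 + (67/37)·R2: [0, 0, -352/37]
R5 ← R5 − (7/37)·R2: [0, 0, -352/37]
R4 ← R4 − (11/5)·R3: [0, 0, 0]
R5 ← R5 − (11/5)·R3: [0, 0, 0]
3 pivots among 3 columns.
Every column is a pivot column, so the columns are linearly independent.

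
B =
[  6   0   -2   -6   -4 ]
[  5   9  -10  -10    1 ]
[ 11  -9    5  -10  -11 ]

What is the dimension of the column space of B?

Row reduce to echelon form.
R2 ← R2 − (5/6)·R1: [0, 9, -25/3, -5, 13/3]
R3 ← R3 − (11/6)·R1: [0, -9, 26/3, 1, -11/3]
R3 ← R3 + R2: [0, 0, 1/3, -4, 2/3]
Echelon form has 3 nonzero rows, so rank(B) = 3.
The column space has dimension equal to the rank: 3.

3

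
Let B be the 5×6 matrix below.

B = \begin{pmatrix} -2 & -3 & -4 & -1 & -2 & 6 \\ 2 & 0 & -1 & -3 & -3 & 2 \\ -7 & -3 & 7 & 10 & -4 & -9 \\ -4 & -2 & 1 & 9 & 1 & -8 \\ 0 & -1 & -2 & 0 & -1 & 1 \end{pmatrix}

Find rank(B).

4

Row reduce to echelon form.
R2 ← R2 + R1: [0, -3, -5, -4, -5, 8]
R3 ← R3 − (7/2)·R1: [0, 15/2, 21, 27/2, 3, -30]
R4 ← R4 − (2)·R1: [0, 4, 9, 11, 5, -20]
R3 ← R3 + (5/2)·R2: [0, 0, 17/2, 7/2, -19/2, -10]
R4 ← R4 + (4/3)·R2: [0, 0, 7/3, 17/3, -5/3, -28/3]
R5 ← R5 − (1/3)·R2: [0, 0, -1/3, 4/3, 2/3, -5/3]
R4 ← R4 − (14/51)·R3: [0, 0, 0, 80/17, 16/17, -112/17]
R5 ← R5 + (2/51)·R3: [0, 0, 0, 25/17, 5/17, -35/17]
R5 ← R5 − (5/16)·R4: [0, 0, 0, 0, 0, 0]
Echelon form has 4 nonzero rows, so rank(B) = 4.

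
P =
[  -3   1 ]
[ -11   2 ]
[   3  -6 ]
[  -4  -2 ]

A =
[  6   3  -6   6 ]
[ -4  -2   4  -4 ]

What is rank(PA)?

First compute PA:
[[-22, -11,  22, -22],
 [-74, -37,  74, -74],
 [ 42,  21, -42,  42],
 [-16,  -8,  16, -16]]
Now row reduce the product.
R2 ← R2 − (37/11)·R1: [0, 0, 0, 0]
R3 ← R3 + (21/11)·R1: [0, 0, 0, 0]
R4 ← R4 − (8/11)·R1: [0, 0, 0, 0]
1 nonzero row, so rank(PA) = 1.

1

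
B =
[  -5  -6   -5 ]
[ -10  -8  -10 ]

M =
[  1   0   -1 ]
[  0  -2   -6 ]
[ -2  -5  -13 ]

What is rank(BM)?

2

First compute BM:
[[  5,  37, 106],
 [ 10,  66, 188]]
Now row reduce the product.
R2 ← R2 − (2)·R1: [0, -8, -24]
2 nonzero rows, so rank(BM) = 2.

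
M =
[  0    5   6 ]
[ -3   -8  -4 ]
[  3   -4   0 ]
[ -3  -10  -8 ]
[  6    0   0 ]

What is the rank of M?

Row reduce to echelon form.
Swap R1 ↔ R2
R3 ← R3 + R1: [0, -12, -4]
R4 ← R4 − R1: [0, -2, -4]
R5 ← R5 + (2)·R1: [0, -16, -8]
R3 ← R3 + (12/5)·R2: [0, 0, 52/5]
R4 ← R4 + (2/5)·R2: [0, 0, -8/5]
R5 ← R5 + (16/5)·R2: [0, 0, 56/5]
R4 ← R4 + (2/13)·R3: [0, 0, 0]
R5 ← R5 − (14/13)·R3: [0, 0, 0]
Echelon form has 3 nonzero rows, so rank(M) = 3.

3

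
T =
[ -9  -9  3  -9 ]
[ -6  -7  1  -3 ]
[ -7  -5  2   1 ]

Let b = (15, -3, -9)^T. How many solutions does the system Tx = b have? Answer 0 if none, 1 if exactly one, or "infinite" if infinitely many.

infinite

Row reduce the augmented matrix [T | b].
R2 ← R2 − (2/3)·R1: [0, -1, -1, 3, -13]
R3 ← R3 − (7/9)·R1: [0, 2, -1/3, 8, -62/3]
R3 ← R3 + (2)·R2: [0, 0, -7/3, 14, -140/3]
The echelon form has 3 nonzero rows, and every pivot lies in the first 4 columns, so rank(T) = rank([T|b]) = 3.
The system is consistent.
rank = 3 < 4 unknowns, so there are infinitely many solutions.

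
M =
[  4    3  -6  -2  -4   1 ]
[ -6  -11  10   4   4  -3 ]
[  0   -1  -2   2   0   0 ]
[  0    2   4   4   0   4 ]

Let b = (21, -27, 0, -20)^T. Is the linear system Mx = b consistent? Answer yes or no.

Row reduce the augmented matrix [M | b].
R2 ← R2 + (3/2)·R1: [0, -13/2, 1, 1, -2, -3/2, 9/2]
R3 ← R3 − (2/13)·R2: [0, 0, -28/13, 24/13, 4/13, 3/13, -9/13]
R4 ← R4 + (4/13)·R2: [0, 0, 56/13, 56/13, -8/13, 46/13, -242/13]
R4 ← R4 + (2)·R3: [0, 0, 0, 8, 0, 4, -20]
The echelon form has 4 nonzero rows, and every pivot lies in the first 6 columns, so rank(M) = rank([M|b]) = 4.
The system is consistent.

yes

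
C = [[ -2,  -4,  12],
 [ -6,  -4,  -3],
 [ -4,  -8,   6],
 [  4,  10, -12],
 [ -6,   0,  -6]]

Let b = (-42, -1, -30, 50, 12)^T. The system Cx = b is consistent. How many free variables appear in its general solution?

0

Row reduce the augmented matrix [C | b].
R2 ← R2 − (3)·R1: [0, 8, -39, 125]
R3 ← R3 − (2)·R1: [0, 0, -18, 54]
R4 ← R4 + (2)·R1: [0, 2, 12, -34]
R5 ← R5 − (3)·R1: [0, 12, -42, 138]
R4 ← R4 − (1/4)·R2: [0, 0, 87/4, -261/4]
R5 ← R5 − (3/2)·R2: [0, 0, 33/2, -99/2]
R4 ← R4 + (29/24)·R3: [0, 0, 0, 0]
R5 ← R5 + (11/12)·R3: [0, 0, 0, 0]
The echelon form has 3 nonzero rows, and every pivot lies in the first 3 columns, so rank(C) = rank([C|b]) = 3.
The system is consistent.
Free variables = (unknowns) − (rank) = 3 − 3 = 0.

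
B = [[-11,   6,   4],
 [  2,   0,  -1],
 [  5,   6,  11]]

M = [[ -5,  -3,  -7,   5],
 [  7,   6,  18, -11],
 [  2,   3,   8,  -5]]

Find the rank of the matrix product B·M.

3

First compute BM:
[[105,  81, 217, -141],
 [-12,  -9, -22,  15],
 [ 39,  54, 161, -96]]
Now row reduce the product.
R2 ← R2 + (4/35)·R1: [0, 9/35, 14/5, -39/35]
R3 ← R3 − (13/35)·R1: [0, 837/35, 402/5, -1527/35]
R3 ← R3 − (93)·R2: [0, 0, -180, 60]
3 nonzero rows, so rank(BM) = 3.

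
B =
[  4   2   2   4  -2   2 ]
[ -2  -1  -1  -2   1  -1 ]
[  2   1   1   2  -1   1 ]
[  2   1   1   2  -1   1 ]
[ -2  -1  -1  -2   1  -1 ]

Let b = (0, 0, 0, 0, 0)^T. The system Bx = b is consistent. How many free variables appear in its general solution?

5

Row reduce the augmented matrix [B | b].
R2 ← R2 + (1/2)·R1: [0, 0, 0, 0, 0, 0, 0]
R3 ← R3 − (1/2)·R1: [0, 0, 0, 0, 0, 0, 0]
R4 ← R4 − (1/2)·R1: [0, 0, 0, 0, 0, 0, 0]
R5 ← R5 + (1/2)·R1: [0, 0, 0, 0, 0, 0, 0]
The echelon form has 1 nonzero rows, and every pivot lies in the first 6 columns, so rank(B) = rank([B|b]) = 1.
The system is consistent.
Free variables = (unknowns) − (rank) = 6 − 1 = 5.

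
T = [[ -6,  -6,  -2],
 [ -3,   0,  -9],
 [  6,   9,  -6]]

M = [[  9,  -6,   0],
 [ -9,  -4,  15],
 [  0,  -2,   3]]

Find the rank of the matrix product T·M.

2

First compute TM:
[[  0,  64, -96],
 [-27,  36, -27],
 [-27, -60, 117]]
Now row reduce the product.
Swap R1 ↔ R2
R3 ← R3 − R1: [0, -96, 144]
R3 ← R3 + (3/2)·R2: [0, 0, 0]
2 nonzero rows, so rank(TM) = 2.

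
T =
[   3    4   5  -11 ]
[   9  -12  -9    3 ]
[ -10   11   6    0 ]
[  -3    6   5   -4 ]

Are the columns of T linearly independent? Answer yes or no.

no

Row reduce T to echelon form.
R2 ← R2 − (3)·R1: [0, -24, -24, 36]
R3 ← R3 + (10/3)·R1: [0, 73/3, 68/3, -110/3]
R4 ← R4 + R1: [0, 10, 10, -15]
R3 ← R3 + (73/72)·R2: [0, 0, -5/3, -1/6]
R4 ← R4 + (5/12)·R2: [0, 0, 0, 0]
3 pivots among 4 columns.
Only 3 < 4 pivot columns, so the columns are linearly dependent.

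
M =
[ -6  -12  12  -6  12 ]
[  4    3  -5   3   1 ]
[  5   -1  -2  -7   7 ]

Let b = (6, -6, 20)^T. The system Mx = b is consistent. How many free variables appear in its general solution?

Row reduce the augmented matrix [M | b].
R2 ← R2 + (2/3)·R1: [0, -5, 3, -1, 9, -2]
R3 ← R3 + (5/6)·R1: [0, -11, 8, -12, 17, 25]
R3 ← R3 − (11/5)·R2: [0, 0, 7/5, -49/5, -14/5, 147/5]
The echelon form has 3 nonzero rows, and every pivot lies in the first 5 columns, so rank(M) = rank([M|b]) = 3.
The system is consistent.
Free variables = (unknowns) − (rank) = 5 − 3 = 2.

2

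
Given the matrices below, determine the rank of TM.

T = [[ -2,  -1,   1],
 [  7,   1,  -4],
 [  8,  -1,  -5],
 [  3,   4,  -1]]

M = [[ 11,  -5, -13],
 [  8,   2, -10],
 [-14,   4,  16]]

First compute TM:
[[-44,  12,  52],
 [141, -49, -165],
 [150, -62, -174],
 [ 79, -11, -95]]
Now row reduce the product.
R2 ← R2 + (141/44)·R1: [0, -116/11, 18/11]
R3 ← R3 + (75/22)·R1: [0, -232/11, 36/11]
R4 ← R4 + (79/44)·R1: [0, 116/11, -18/11]
R3 ← R3 − (2)·R2: [0, 0, 0]
R4 ← R4 + R2: [0, 0, 0]
2 nonzero rows, so rank(TM) = 2.

2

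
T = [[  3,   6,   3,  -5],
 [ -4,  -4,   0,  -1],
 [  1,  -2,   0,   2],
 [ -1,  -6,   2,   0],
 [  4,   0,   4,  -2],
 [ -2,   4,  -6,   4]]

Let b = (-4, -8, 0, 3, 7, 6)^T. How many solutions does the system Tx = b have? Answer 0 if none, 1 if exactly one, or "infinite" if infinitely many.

0

Row reduce the augmented matrix [T | b].
R2 ← R2 + (4/3)·R1: [0, 4, 4, -23/3, -40/3]
R3 ← R3 − (1/3)·R1: [0, -4, -1, 11/3, 4/3]
R4 ← R4 + (1/3)·R1: [0, -4, 3, -5/3, 5/3]
R5 ← R5 − (4/3)·R1: [0, -8, 0, 14/3, 37/3]
R6 ← R6 + (2/3)·R1: [0, 8, -4, 2/3, 10/3]
R3 ← R3 + R2: [0, 0, 3, -4, -12]
R4 ← R4 + R2: [0, 0, 7, -28/3, -35/3]
R5 ← R5 + (2)·R2: [0, 0, 8, -32/3, -43/3]
R6 ← R6 − (2)·R2: [0, 0, -12, 16, 30]
R4 ← R4 − (7/3)·R3: [0, 0, 0, 0, 49/3]
R5 ← R5 − (8/3)·R3: [0, 0, 0, 0, 53/3]
R6 ← R6 + (4)·R3: [0, 0, 0, 0, -18]
R5 ← R5 − (53/49)·R4: [0, 0, 0, 0, 0]
R6 ← R6 + (54/49)·R4: [0, 0, 0, 0, 0]
The echelon form has 4 nonzero rows; the last pivot sits in the augmented column, so rank(T) = 3 but rank([T|b]) = 4.
Since the ranks differ, the system is inconsistent.
It has no solutions.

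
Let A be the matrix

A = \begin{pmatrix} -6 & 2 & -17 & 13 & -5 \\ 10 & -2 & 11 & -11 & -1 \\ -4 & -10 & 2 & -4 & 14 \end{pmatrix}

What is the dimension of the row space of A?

3

Row reduce to echelon form.
R2 ← R2 + (5/3)·R1: [0, 4/3, -52/3, 32/3, -28/3]
R3 ← R3 − (2/3)·R1: [0, -34/3, 40/3, -38/3, 52/3]
R3 ← R3 + (17/2)·R2: [0, 0, -134, 78, -62]
Echelon form has 3 nonzero rows, so rank(A) = 3.
The row space has dimension equal to the rank: 3.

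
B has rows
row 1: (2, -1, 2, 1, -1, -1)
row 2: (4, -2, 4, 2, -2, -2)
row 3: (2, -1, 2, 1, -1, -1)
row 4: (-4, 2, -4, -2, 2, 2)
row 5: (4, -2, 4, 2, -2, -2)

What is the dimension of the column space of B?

1

Row reduce to echelon form.
R2 ← R2 − (2)·R1: [0, 0, 0, 0, 0, 0]
R3 ← R3 − R1: [0, 0, 0, 0, 0, 0]
R4 ← R4 + (2)·R1: [0, 0, 0, 0, 0, 0]
R5 ← R5 − (2)·R1: [0, 0, 0, 0, 0, 0]
Echelon form has 1 nonzero row, so rank(B) = 1.
The column space has dimension equal to the rank: 1.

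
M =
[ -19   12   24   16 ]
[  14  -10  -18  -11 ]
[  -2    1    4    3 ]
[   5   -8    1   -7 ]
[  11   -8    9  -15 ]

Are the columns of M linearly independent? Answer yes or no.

yes

Row reduce M to echelon form.
R2 ← R2 + (14/19)·R1: [0, -22/19, -6/19, 15/19]
R3 ← R3 − (2/19)·R1: [0, -5/19, 28/19, 25/19]
R4 ← R4 + (5/19)·R1: [0, -92/19, 139/19, -53/19]
R5 ← R5 + (11/19)·R1: [0, -20/19, 435/19, -109/19]
R3 ← R3 − (5/22)·R2: [0, 0, 17/11, 25/22]
R4 ← R4 − (46/11)·R2: [0, 0, 95/11, -67/11]
R5 ← R5 − (10/11)·R2: [0, 0, 255/11, -71/11]
R4 ← R4 − (95/17)·R3: [0, 0, 0, -423/34]
R5 ← R5 − (15)·R3: [0, 0, 0, -47/2]
R5 ← R5 − (17/9)·R4: [0, 0, 0, 0]
4 pivots among 4 columns.
Every column is a pivot column, so the columns are linearly independent.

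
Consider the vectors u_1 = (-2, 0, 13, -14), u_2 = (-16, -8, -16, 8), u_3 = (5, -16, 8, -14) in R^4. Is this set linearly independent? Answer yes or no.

Form the matrix with these vectors as rows and row reduce.
R2 ← R2 − (8)·R1: [0, -8, -120, 120]
R3 ← R3 + (5/2)·R1: [0, -16, 81/2, -49]
R3 ← R3 − (2)·R2: [0, 0, 561/2, -289]
3 nonzero rows, so the 3 vectors span a space of dimension 3.
Since 3 = 3, the vectors are linearly independent.

yes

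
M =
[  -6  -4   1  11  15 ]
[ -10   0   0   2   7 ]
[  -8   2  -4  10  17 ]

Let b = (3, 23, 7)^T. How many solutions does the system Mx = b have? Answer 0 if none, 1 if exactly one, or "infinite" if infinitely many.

Row reduce the augmented matrix [M | b].
R2 ← R2 − (5/3)·R1: [0, 20/3, -5/3, -49/3, -18, 18]
R3 ← R3 − (4/3)·R1: [0, 22/3, -16/3, -14/3, -3, 3]
R3 ← R3 − (11/10)·R2: [0, 0, -7/2, 133/10, 84/5, -84/5]
The echelon form has 3 nonzero rows, and every pivot lies in the first 5 columns, so rank(M) = rank([M|b]) = 3.
The system is consistent.
rank = 3 < 5 unknowns, so there are infinitely many solutions.

infinite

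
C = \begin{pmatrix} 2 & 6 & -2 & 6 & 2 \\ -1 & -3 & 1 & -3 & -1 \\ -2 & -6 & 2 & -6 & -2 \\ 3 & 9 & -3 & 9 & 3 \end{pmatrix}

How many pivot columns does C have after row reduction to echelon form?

1

Row reduce to echelon form.
R2 ← R2 + (1/2)·R1: [0, 0, 0, 0, 0]
R3 ← R3 + R1: [0, 0, 0, 0, 0]
R4 ← R4 − (3/2)·R1: [0, 0, 0, 0, 0]
Echelon form has 1 nonzero row, so rank(C) = 1.
Each nonzero row contributes one pivot column: 1 pivot columns.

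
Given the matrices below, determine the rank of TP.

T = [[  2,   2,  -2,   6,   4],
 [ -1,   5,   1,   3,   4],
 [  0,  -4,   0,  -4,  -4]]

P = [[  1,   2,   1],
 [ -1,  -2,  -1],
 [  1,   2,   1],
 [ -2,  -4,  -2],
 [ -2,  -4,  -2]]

First compute TP:
[[-22, -44, -22],
 [-19, -38, -19],
 [ 20,  40,  20]]
Now row reduce the product.
R2 ← R2 − (19/22)·R1: [0, 0, 0]
R3 ← R3 + (10/11)·R1: [0, 0, 0]
1 nonzero row, so rank(TP) = 1.

1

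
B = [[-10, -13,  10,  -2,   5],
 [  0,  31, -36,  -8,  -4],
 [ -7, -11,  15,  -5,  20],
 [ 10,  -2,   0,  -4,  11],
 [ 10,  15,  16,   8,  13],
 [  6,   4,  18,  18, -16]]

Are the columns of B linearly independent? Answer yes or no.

no

Row reduce B to echelon form.
R3 ← R3 − (7/10)·R1: [0, -19/10, 8, -18/5, 33/2]
R4 ← R4 + R1: [0, -15, 10, -6, 16]
R5 ← R5 + R1: [0, 2, 26, 6, 18]
R6 ← R6 + (3/5)·R1: [0, -19/5, 24, 84/5, -13]
R3 ← R3 + (19/310)·R2: [0, 0, 898/155, -634/155, 5039/310]
R4 ← R4 + (15/31)·R2: [0, 0, -230/31, -306/31, 436/31]
R5 ← R5 − (2/31)·R2: [0, 0, 878/31, 202/31, 566/31]
R6 ← R6 + (19/155)·R2: [0, 0, 3036/155, 2452/155, -2091/155]
R4 ← R4 + (575/449)·R3: [0, 0, 0, -6784/449, 31323/898]
R5 ← R5 − (2195/449)·R3: [0, 0, 0, 11904/449, -54963/898]
R6 ← R6 − (1518/449)·R3: [0, 0, 0, 13312/449, -30732/449]
R5 ← R5 + (93/53)·R4: [0, 0, 0, 0, 0]
R6 ← R6 + (104/53)·R4: [0, 0, 0, 0, 0]
4 pivots among 5 columns.
Only 4 < 5 pivot columns, so the columns are linearly dependent.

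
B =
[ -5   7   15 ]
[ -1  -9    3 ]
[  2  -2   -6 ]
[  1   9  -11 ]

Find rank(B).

3

Row reduce to echelon form.
R2 ← R2 − (1/5)·R1: [0, -52/5, 0]
R3 ← R3 + (2/5)·R1: [0, 4/5, 0]
R4 ← R4 + (1/5)·R1: [0, 52/5, -8]
R3 ← R3 + (1/13)·R2: [0, 0, 0]
R4 ← R4 + R2: [0, 0, -8]
Swap R3 ↔ R4
Echelon form has 3 nonzero rows, so rank(B) = 3.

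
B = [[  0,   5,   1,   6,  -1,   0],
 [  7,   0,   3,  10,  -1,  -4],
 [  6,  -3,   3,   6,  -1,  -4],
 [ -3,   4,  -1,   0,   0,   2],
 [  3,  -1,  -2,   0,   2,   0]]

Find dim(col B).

3

Row reduce to echelon form.
Swap R1 ↔ R2
R3 ← R3 − (6/7)·R1: [0, -3, 3/7, -18/7, -1/7, -4/7]
R4 ← R4 + (3/7)·R1: [0, 4, 2/7, 30/7, -3/7, 2/7]
R5 ← R5 − (3/7)·R1: [0, -1, -23/7, -30/7, 17/7, 12/7]
R3 ← R3 + (3/5)·R2: [0, 0, 36/35, 36/35, -26/35, -4/7]
R4 ← R4 − (4/5)·R2: [0, 0, -18/35, -18/35, 13/35, 2/7]
R5 ← R5 + (1/5)·R2: [0, 0, -108/35, -108/35, 78/35, 12/7]
R4 ← R4 + (1/2)·R3: [0, 0, 0, 0, 0, 0]
R5 ← R5 + (3)·R3: [0, 0, 0, 0, 0, 0]
Echelon form has 3 nonzero rows, so rank(B) = 3.
The column space has dimension equal to the rank: 3.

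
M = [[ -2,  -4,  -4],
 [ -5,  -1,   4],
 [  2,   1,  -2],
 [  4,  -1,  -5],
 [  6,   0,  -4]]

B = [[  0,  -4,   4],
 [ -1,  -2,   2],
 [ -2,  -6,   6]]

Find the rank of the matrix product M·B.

2

First compute MB:
[[ 12,  40, -40],
 [ -7,  -2,   2],
 [  3,   2,  -2],
 [ 11,  16, -16],
 [  8,   0,   0]]
Now row reduce the product.
R2 ← R2 + (7/12)·R1: [0, 64/3, -64/3]
R3 ← R3 − (1/4)·R1: [0, -8, 8]
R4 ← R4 − (11/12)·R1: [0, -62/3, 62/3]
R5 ← R5 − (2/3)·R1: [0, -80/3, 80/3]
R3 ← R3 + (3/8)·R2: [0, 0, 0]
R4 ← R4 + (31/32)·R2: [0, 0, 0]
R5 ← R5 + (5/4)·R2: [0, 0, 0]
2 nonzero rows, so rank(MB) = 2.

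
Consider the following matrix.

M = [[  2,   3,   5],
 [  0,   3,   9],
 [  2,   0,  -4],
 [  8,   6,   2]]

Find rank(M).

2

Row reduce to echelon form.
R3 ← R3 − R1: [0, -3, -9]
R4 ← R4 − (4)·R1: [0, -6, -18]
R3 ← R3 + R2: [0, 0, 0]
R4 ← R4 + (2)·R2: [0, 0, 0]
Echelon form has 2 nonzero rows, so rank(M) = 2.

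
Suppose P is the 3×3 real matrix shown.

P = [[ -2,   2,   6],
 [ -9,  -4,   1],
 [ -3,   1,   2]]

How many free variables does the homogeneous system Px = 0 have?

Row reduce to echelon form.
R2 ← R2 − (9/2)·R1: [0, -13, -26]
R3 ← R3 − (3/2)·R1: [0, -2, -7]
R3 ← R3 − (2/13)·R2: [0, 0, -3]
3 nonzero rows, so rank(P) = 3.
P has 3 columns; by rank–nullity, nullity = 3 − 3 = 0.

0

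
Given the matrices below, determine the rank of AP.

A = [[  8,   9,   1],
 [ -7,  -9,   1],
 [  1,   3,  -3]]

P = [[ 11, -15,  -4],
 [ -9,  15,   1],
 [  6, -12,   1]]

First compute AP:
[[ 13,   3, -22],
 [ 10, -42,  20],
 [-34,  66,  -4]]
Now row reduce the product.
R2 ← R2 − (10/13)·R1: [0, -576/13, 480/13]
R3 ← R3 + (34/13)·R1: [0, 960/13, -800/13]
R3 ← R3 + (5/3)·R2: [0, 0, 0]
2 nonzero rows, so rank(AP) = 2.

2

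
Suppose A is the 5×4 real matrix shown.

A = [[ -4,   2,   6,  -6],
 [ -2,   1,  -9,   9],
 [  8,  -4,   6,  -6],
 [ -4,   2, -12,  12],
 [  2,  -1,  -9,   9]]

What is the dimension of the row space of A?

Row reduce to echelon form.
R2 ← R2 − (1/2)·R1: [0, 0, -12, 12]
R3 ← R3 + (2)·R1: [0, 0, 18, -18]
R4 ← R4 − R1: [0, 0, -18, 18]
R5 ← R5 + (1/2)·R1: [0, 0, -6, 6]
R3 ← R3 + (3/2)·R2: [0, 0, 0, 0]
R4 ← R4 − (3/2)·R2: [0, 0, 0, 0]
R5 ← R5 − (1/2)·R2: [0, 0, 0, 0]
Echelon form has 2 nonzero rows, so rank(A) = 2.
The row space has dimension equal to the rank: 2.

2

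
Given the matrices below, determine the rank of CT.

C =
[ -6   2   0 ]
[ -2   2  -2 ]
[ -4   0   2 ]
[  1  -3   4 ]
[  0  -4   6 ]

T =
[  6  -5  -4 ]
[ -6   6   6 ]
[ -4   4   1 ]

2

First compute CT:
[[-48,  42,  36],
 [-16,  14,  18],
 [-32,  28,  18],
 [  8,  -7, -18],
 [  0,   0, -18]]
Now row reduce the product.
R2 ← R2 − (1/3)·R1: [0, 0, 6]
R3 ← R3 − (2/3)·R1: [0, 0, -6]
R4 ← R4 + (1/6)·R1: [0, 0, -12]
R3 ← R3 + R2: [0, 0, 0]
R4 ← R4 + (2)·R2: [0, 0, 0]
R5 ← R5 + (3)·R2: [0, 0, 0]
2 nonzero rows, so rank(CT) = 2.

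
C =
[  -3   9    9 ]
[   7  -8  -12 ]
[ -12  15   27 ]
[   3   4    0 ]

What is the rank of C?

3

Row reduce to echelon form.
R2 ← R2 + (7/3)·R1: [0, 13, 9]
R3 ← R3 − (4)·R1: [0, -21, -9]
R4 ← R4 + R1: [0, 13, 9]
R3 ← R3 + (21/13)·R2: [0, 0, 72/13]
R4 ← R4 − R2: [0, 0, 0]
Echelon form has 3 nonzero rows, so rank(C) = 3.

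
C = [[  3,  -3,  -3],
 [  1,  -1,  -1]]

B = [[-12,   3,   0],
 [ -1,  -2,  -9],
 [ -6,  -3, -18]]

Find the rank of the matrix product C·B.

First compute CB:
[[-15,  24,  81],
 [ -5,   8,  27]]
Now row reduce the product.
R2 ← R2 − (1/3)·R1: [0, 0, 0]
1 nonzero row, so rank(CB) = 1.

1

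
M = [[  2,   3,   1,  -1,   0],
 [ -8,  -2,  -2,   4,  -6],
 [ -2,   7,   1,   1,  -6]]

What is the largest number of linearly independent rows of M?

Row reduce to echelon form.
R2 ← R2 + (4)·R1: [0, 10, 2, 0, -6]
R3 ← R3 + R1: [0, 10, 2, 0, -6]
R3 ← R3 − R2: [0, 0, 0, 0, 0]
Echelon form has 2 nonzero rows, so rank(M) = 2.
The rank gives the maximum number of linearly independent rows: 2.

2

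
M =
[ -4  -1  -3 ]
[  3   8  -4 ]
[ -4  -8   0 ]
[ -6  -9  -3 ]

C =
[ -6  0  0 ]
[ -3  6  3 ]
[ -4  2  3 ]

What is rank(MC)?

3

First compute MC:
[[ 39, -12, -12],
 [-26,  40,  12],
 [ 48, -48, -24],
 [ 75, -60, -36]]
Now row reduce the product.
R2 ← R2 + (2/3)·R1: [0, 32, 4]
R3 ← R3 − (16/13)·R1: [0, -432/13, -120/13]
R4 ← R4 − (25/13)·R1: [0, -480/13, -168/13]
R3 ← R3 + (27/26)·R2: [0, 0, -66/13]
R4 ← R4 + (15/13)·R2: [0, 0, -108/13]
R4 ← R4 − (18/11)·R3: [0, 0, 0]
3 nonzero rows, so rank(MC) = 3.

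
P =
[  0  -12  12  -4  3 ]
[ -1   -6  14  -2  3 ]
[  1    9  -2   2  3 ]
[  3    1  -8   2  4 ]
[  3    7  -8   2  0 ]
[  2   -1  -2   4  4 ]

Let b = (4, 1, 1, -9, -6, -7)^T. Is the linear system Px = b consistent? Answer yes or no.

no

Row reduce the augmented matrix [P | b].
Swap R1 ↔ R2
R3 ← R3 + R1: [0, 3, 12, 0, 6, 2]
R4 ← R4 + (3)·R1: [0, -17, 34, -4, 13, -6]
R5 ← R5 + (3)·R1: [0, -11, 34, -4, 9, -3]
R6 ← R6 + (2)·R1: [0, -13, 26, 0, 10, -5]
R3 ← R3 + (1/4)·R2: [0, 0, 15, -1, 27/4, 3]
R4 ← R4 − (17/12)·R2: [0, 0, 17, 5/3, 35/4, -35/3]
R5 ← R5 − (11/12)·R2: [0, 0, 23, -1/3, 25/4, -20/3]
R6 ← R6 − (13/12)·R2: [0, 0, 13, 13/3, 27/4, -28/3]
R4 ← R4 − (17/15)·R3: [0, 0, 0, 14/5, 11/10, -226/15]
R5 ← R5 − (23/15)·R3: [0, 0, 0, 6/5, -41/10, -169/15]
R6 ← R6 − (13/15)·R3: [0, 0, 0, 26/5, 9/10, -179/15]
R5 ← R5 − (3/7)·R4: [0, 0, 0, 0, -32/7, -101/21]
R6 ← R6 − (13/7)·R4: [0, 0, 0, 0, -8/7, 337/21]
R6 ← R6 − (1/4)·R5: [0, 0, 0, 0, 0, 69/4]
The echelon form has 6 nonzero rows; the last pivot sits in the augmented column, so rank(P) = 5 but rank([P|b]) = 6.
Since the ranks differ, the system is inconsistent.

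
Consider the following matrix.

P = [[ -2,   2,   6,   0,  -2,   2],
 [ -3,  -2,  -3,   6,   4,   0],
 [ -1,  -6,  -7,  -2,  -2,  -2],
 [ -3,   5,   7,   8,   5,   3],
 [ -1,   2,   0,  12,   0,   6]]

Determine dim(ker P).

Row reduce to echelon form.
R2 ← R2 − (3/2)·R1: [0, -5, -12, 6, 7, -3]
R3 ← R3 − (1/2)·R1: [0, -7, -10, -2, -1, -3]
R4 ← R4 − (3/2)·R1: [0, 2, -2, 8, 8, 0]
R5 ← R5 − (1/2)·R1: [0, 1, -3, 12, 1, 5]
R3 ← R3 − (7/5)·R2: [0, 0, 34/5, -52/5, -54/5, 6/5]
R4 ← R4 + (2/5)·R2: [0, 0, -34/5, 52/5, 54/5, -6/5]
R5 ← R5 + (1/5)·R2: [0, 0, -27/5, 66/5, 12/5, 22/5]
R4 ← R4 + R3: [0, 0, 0, 0, 0, 0]
R5 ← R5 + (27/34)·R3: [0, 0, 0, 84/17, -105/17, 91/17]
Swap R4 ↔ R5
4 nonzero rows, so rank(P) = 4.
P has 6 columns; by rank–nullity, nullity = 6 − 4 = 2.

2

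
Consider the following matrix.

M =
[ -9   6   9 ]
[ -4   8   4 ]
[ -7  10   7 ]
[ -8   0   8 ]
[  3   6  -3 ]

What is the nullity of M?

Row reduce to echelon form.
R2 ← R2 − (4/9)·R1: [0, 16/3, 0]
R3 ← R3 − (7/9)·R1: [0, 16/3, 0]
R4 ← R4 − (8/9)·R1: [0, -16/3, 0]
R5 ← R5 + (1/3)·R1: [0, 8, 0]
R3 ← R3 − R2: [0, 0, 0]
R4 ← R4 + R2: [0, 0, 0]
R5 ← R5 − (3/2)·R2: [0, 0, 0]
2 nonzero rows, so rank(M) = 2.
M has 3 columns; by rank–nullity, nullity = 3 − 2 = 1.

1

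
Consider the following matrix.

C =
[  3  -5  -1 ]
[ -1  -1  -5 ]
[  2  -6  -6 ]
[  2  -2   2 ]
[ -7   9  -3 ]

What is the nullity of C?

Row reduce to echelon form.
R2 ← R2 + (1/3)·R1: [0, -8/3, -16/3]
R3 ← R3 − (2/3)·R1: [0, -8/3, -16/3]
R4 ← R4 − (2/3)·R1: [0, 4/3, 8/3]
R5 ← R5 + (7/3)·R1: [0, -8/3, -16/3]
R3 ← R3 − R2: [0, 0, 0]
R4 ← R4 + (1/2)·R2: [0, 0, 0]
R5 ← R5 − R2: [0, 0, 0]
2 nonzero rows, so rank(C) = 2.
C has 3 columns; by rank–nullity, nullity = 3 − 2 = 1.

1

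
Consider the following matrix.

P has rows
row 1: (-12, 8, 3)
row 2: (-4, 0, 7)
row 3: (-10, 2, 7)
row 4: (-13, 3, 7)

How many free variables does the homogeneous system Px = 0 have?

0

Row reduce to echelon form.
R2 ← R2 − (1/3)·R1: [0, -8/3, 6]
R3 ← R3 − (5/6)·R1: [0, -14/3, 9/2]
R4 ← R4 − (13/12)·R1: [0, -17/3, 15/4]
R3 ← R3 − (7/4)·R2: [0, 0, -6]
R4 ← R4 − (17/8)·R2: [0, 0, -9]
R4 ← R4 − (3/2)·R3: [0, 0, 0]
3 nonzero rows, so rank(P) = 3.
P has 3 columns; by rank–nullity, nullity = 3 − 3 = 0.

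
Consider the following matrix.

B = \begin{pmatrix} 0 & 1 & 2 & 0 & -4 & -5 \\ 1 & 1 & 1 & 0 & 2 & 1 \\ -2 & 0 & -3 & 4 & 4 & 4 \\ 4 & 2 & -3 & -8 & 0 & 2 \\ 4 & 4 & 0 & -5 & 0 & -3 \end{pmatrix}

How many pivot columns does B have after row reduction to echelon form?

5

Row reduce to echelon form.
Swap R1 ↔ R2
R3 ← R3 + (2)·R1: [0, 2, -1, 4, 8, 6]
R4 ← R4 − (4)·R1: [0, -2, -7, -8, -8, -2]
R5 ← R5 − (4)·R1: [0, 0, -4, -5, -8, -7]
R3 ← R3 − (2)·R2: [0, 0, -5, 4, 16, 16]
R4 ← R4 + (2)·R2: [0, 0, -3, -8, -16, -12]
R4 ← R4 − (3/5)·R3: [0, 0, 0, -52/5, -128/5, -108/5]
R5 ← R5 − (4/5)·R3: [0, 0, 0, -41/5, -104/5, -99/5]
R5 ← R5 − (41/52)·R4: [0, 0, 0, 0, -8/13, -36/13]
Echelon form has 5 nonzero rows, so rank(B) = 5.
Each nonzero row contributes one pivot column: 5 pivot columns.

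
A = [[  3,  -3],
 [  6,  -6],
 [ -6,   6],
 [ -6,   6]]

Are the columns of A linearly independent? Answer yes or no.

no

Row reduce A to echelon form.
R2 ← R2 − (2)·R1: [0, 0]
R3 ← R3 + (2)·R1: [0, 0]
R4 ← R4 + (2)·R1: [0, 0]
1 pivot among 2 columns.
Only 1 < 2 pivot columns, so the columns are linearly dependent.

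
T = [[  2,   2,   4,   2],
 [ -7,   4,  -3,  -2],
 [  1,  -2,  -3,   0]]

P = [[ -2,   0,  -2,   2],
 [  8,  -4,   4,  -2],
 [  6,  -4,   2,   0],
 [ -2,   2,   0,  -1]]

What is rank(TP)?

2

First compute TP:
[[ 32, -20,  12,  -2],
 [ 32,  -8,  24, -20],
 [-36,  20, -16,   6]]
Now row reduce the product.
R2 ← R2 − R1: [0, 12, 12, -18]
R3 ← R3 + (9/8)·R1: [0, -5/2, -5/2, 15/4]
R3 ← R3 + (5/24)·R2: [0, 0, 0, 0]
2 nonzero rows, so rank(TP) = 2.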